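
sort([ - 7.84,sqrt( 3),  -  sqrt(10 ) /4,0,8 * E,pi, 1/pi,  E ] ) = [ - 7.84, - sqrt(10)/4,0,  1/pi, sqrt( 3), E, pi,  8*E]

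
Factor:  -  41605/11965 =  -8321/2393 = - 53^1*157^1*2393^( - 1 )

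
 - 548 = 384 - 932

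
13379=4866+8513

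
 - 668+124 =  - 544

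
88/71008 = 11/8876 = 0.00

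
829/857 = 829/857 = 0.97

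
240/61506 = 40/10251 = 0.00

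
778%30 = 28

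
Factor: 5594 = 2^1*2797^1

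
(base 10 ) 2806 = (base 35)2A6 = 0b101011110110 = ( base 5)42211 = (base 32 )2NM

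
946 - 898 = 48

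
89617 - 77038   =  12579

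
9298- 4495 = 4803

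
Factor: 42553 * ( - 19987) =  - 850506811= - 7^1*11^1*23^1*79^1*6079^1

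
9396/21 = 3132/7 = 447.43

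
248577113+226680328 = 475257441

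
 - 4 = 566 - 570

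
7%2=1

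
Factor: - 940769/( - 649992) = 2^(-3)*3^( - 1 )*7^( - 1) * 23^1*53^( - 1)*73^( -1) * 40903^1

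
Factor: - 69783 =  - 3^1*7^1*3323^1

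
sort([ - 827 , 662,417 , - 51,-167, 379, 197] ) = [  -  827, - 167,  -  51, 197,  379,  417, 662] 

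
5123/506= 10 + 63/506 = 10.12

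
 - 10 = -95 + 85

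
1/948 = 1/948 =0.00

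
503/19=26+ 9/19 = 26.47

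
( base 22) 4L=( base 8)155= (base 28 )3p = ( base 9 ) 131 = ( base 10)109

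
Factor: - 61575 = -3^1*5^2*821^1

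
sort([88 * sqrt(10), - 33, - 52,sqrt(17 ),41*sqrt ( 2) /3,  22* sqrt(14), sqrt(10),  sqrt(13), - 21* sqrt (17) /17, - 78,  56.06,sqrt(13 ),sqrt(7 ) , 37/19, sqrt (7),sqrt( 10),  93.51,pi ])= [ - 78, - 52, - 33, - 21*sqrt ( 17 )/17,37/19, sqrt (7), sqrt(7 ),pi,  sqrt(10), sqrt(10),sqrt(13 ),  sqrt( 13), sqrt(17 ), 41*sqrt( 2) /3, 56.06, 22 * sqrt( 14), 93.51, 88*sqrt(10 ) ] 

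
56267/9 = 6251 +8/9 =6251.89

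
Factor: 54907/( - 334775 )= - 5^ (  -  2 )*7^( - 1)*1913^( - 1)*54907^1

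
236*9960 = 2350560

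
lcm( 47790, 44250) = 1194750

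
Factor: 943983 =3^2*53^1*1979^1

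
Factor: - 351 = -3^3*13^1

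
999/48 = 333/16 = 20.81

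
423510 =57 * 7430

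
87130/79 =1102+ 72/79 = 1102.91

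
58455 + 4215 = 62670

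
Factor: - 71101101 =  - 3^1 *23700367^1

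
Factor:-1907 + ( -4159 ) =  - 6066 = - 2^1 * 3^2*337^1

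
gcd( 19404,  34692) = 588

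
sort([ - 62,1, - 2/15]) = [ - 62, - 2/15,1 ]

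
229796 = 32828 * 7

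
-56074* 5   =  -280370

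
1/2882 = 1/2882 = 0.00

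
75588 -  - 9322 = 84910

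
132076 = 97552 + 34524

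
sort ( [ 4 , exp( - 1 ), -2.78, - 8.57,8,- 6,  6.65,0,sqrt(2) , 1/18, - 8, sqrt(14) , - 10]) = [ - 10, - 8.57,-8, - 6, - 2.78,0,1/18,exp(-1) , sqrt( 2),sqrt(14), 4,6.65, 8 ] 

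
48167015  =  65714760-17547745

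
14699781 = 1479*9939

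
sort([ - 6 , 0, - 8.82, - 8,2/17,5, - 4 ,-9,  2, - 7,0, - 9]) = [ - 9,-9  , - 8.82,-8, - 7, - 6, - 4 , 0, 0,2/17,2, 5]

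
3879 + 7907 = 11786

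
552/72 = 7 + 2/3 = 7.67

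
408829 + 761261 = 1170090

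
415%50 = 15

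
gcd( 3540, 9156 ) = 12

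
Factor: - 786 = -2^1 * 3^1*131^1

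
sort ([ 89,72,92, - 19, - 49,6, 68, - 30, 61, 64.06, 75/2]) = [ - 49, - 30, - 19, 6, 75/2 , 61, 64.06,68, 72, 89,92]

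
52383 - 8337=44046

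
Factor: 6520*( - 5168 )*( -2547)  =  2^7 *3^2*5^1 * 17^1*19^1 * 163^1 * 283^1 = 85822081920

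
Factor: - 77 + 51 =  - 2^1*13^1 = - 26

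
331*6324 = 2093244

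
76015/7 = 10859 + 2/7 = 10859.29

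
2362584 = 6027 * 392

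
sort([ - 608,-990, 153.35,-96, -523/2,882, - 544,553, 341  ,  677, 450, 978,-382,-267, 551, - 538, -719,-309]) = [ - 990, - 719, -608, - 544, - 538,-382,- 309 ,-267, - 523/2, - 96,153.35 , 341,450, 551,553,677, 882,  978 ]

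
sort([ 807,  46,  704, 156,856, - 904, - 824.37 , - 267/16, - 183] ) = [ - 904, - 824.37, -183,- 267/16,46,  156,704,807, 856]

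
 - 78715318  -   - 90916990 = 12201672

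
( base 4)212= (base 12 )32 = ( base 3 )1102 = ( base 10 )38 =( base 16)26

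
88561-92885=- 4324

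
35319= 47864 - 12545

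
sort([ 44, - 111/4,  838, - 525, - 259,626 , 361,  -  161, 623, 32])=[ - 525, - 259, - 161, - 111/4, 32, 44, 361, 623, 626,838] 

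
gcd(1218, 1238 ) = 2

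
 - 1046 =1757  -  2803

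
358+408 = 766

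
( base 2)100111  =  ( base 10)39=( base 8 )47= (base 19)21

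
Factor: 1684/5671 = 2^2*53^( - 1)*107^(- 1)*421^1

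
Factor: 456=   2^3 * 3^1*19^1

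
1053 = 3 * 351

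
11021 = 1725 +9296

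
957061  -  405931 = 551130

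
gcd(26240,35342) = 82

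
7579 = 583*13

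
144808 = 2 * 72404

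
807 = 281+526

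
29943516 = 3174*9434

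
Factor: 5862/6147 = 1954/2049  =  2^1*3^ ( - 1)*683^( - 1)*977^1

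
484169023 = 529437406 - 45268383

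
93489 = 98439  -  4950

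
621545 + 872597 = 1494142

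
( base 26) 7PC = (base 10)5394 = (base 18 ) gbc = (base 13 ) 25BC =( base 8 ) 12422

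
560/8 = 70 = 70.00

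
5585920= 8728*640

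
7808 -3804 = 4004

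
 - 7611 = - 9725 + 2114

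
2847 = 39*73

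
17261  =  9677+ 7584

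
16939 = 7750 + 9189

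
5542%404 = 290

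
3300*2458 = 8111400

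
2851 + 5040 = 7891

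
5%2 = 1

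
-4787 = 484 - 5271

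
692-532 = 160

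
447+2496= 2943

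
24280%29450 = 24280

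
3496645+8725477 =12222122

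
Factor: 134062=2^1 * 17^1 * 3943^1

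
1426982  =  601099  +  825883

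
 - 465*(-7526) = 3499590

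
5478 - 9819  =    -  4341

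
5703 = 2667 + 3036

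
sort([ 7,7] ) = [7,7 ]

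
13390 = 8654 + 4736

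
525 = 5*105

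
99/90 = 11/10  =  1.10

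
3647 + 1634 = 5281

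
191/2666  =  191/2666 = 0.07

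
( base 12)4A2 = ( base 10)698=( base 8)1272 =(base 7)2015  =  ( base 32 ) LQ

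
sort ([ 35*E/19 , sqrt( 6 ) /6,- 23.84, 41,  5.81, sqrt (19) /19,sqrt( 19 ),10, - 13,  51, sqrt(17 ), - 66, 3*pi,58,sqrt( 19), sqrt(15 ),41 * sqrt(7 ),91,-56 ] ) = [ - 66, - 56, - 23.84,-13 , sqrt(19 ) /19,sqrt( 6 ) /6 , sqrt( 15), sqrt( 17),sqrt( 19 ), sqrt( 19) , 35*E/19,5.81, 3*pi,10,41,51,  58, 91,41*sqrt( 7 ) ] 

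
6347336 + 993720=7341056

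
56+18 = 74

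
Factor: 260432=2^4*41^1*397^1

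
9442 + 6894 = 16336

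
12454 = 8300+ 4154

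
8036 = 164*49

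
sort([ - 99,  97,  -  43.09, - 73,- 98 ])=[ - 99,-98,  -  73,-43.09, 97]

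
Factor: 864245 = 5^1 * 172849^1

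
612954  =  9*68106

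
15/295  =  3/59  =  0.05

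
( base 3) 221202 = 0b1010110111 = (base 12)49b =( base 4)22313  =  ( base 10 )695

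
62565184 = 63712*982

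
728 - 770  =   - 42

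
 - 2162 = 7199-9361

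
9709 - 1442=8267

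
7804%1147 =922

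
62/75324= 31/37662=0.00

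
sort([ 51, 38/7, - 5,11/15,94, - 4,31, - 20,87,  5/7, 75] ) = [ - 20, - 5 , - 4 , 5/7, 11/15 , 38/7,31,51,75,87,94]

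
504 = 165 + 339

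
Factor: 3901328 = 2^4 * 109^1*2237^1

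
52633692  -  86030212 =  - 33396520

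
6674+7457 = 14131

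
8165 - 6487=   1678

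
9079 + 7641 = 16720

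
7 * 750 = 5250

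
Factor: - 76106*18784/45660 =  - 2^4*3^( - 1 )*5^(-1 )*587^1*761^( - 1)*38053^1 = -  357393776/11415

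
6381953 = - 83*(-76891)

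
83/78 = 1 + 5/78 = 1.06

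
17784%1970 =54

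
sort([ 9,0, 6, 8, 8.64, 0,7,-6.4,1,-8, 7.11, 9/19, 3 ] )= [ - 8, - 6.4 , 0,  0,9/19, 1, 3, 6 , 7, 7.11,8, 8.64,  9] 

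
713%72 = 65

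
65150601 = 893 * 72957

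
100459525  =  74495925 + 25963600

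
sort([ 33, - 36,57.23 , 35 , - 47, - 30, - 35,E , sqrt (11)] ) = [ - 47,  -  36 , - 35, - 30,E, sqrt( 11), 33,35 , 57.23 ] 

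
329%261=68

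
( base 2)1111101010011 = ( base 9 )12000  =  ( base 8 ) 17523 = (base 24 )dm3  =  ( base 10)8019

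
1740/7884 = 145/657 = 0.22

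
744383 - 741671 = 2712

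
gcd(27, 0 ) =27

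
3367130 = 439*7670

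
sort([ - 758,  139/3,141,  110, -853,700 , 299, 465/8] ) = [-853,  -  758,139/3,  465/8, 110, 141, 299, 700]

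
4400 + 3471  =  7871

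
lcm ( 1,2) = 2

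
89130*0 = 0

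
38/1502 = 19/751= 0.03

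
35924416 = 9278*3872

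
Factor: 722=2^1*19^2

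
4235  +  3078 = 7313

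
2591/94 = 27 + 53/94 = 27.56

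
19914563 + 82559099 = 102473662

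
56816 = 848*67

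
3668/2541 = 524/363=1.44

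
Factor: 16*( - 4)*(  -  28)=2^8*7^1=1792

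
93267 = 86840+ 6427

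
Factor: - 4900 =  - 2^2*5^2*7^2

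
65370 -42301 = 23069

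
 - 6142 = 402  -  6544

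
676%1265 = 676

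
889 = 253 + 636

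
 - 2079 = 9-2088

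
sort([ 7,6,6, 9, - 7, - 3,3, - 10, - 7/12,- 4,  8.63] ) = [ - 10, - 7, - 4  ,  -  3 , - 7/12,3 , 6, 6, 7,8.63  ,  9]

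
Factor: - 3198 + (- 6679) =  - 7^1 * 17^1*83^1 =-  9877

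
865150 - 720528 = 144622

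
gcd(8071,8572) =1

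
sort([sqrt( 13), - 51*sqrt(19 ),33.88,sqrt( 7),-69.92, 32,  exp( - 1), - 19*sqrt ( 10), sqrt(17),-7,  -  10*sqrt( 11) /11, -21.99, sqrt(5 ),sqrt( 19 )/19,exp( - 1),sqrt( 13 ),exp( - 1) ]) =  [- 51*sqrt( 19), - 69.92,-19*sqrt( 10), - 21.99,  -  7, - 10*sqrt(11 )/11, sqrt( 19)/19, exp (-1),exp(  -  1),exp(  -  1), sqrt( 5),sqrt( 7),  sqrt( 13 ) , sqrt( 13 ), sqrt(17),32,33.88]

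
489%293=196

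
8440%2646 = 502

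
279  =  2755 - 2476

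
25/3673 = 25/3673 = 0.01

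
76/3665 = 76/3665 = 0.02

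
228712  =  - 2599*(- 88)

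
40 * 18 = 720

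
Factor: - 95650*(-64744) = 2^4*5^2*1913^1*8093^1= 6192763600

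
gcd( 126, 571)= 1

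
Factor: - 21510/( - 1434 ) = 3^1*5^1 = 15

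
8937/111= 2979/37=80.51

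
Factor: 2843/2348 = 2^(- 2 )*587^( - 1 )*2843^1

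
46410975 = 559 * 83025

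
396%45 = 36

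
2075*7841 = 16270075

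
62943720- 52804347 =10139373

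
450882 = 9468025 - 9017143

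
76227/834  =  91 + 111/278 = 91.40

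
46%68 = 46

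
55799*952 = 53120648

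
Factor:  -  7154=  - 2^1*7^2*73^1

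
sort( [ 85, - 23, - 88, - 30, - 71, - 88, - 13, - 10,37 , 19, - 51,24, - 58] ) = [-88, - 88, - 71, - 58, - 51, - 30, - 23,  -  13, - 10,  19,  24,37,85 ]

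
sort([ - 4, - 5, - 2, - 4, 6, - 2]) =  [ - 5, - 4, - 4, - 2,  -  2,6]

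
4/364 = 1/91 = 0.01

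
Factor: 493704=2^3*3^2*6857^1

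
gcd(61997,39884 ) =13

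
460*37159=17093140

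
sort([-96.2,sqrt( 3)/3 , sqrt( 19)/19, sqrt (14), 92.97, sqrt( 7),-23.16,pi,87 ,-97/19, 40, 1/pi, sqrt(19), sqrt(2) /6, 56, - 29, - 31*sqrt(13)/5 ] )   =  [ - 96.2, - 29,-23.16 ,  -  31*sqrt(13 )/5, - 97/19,sqrt( 19 ) /19,sqrt ( 2 ) /6 , 1/pi,sqrt( 3) /3,sqrt( 7 ) , pi , sqrt( 14), sqrt( 19),40,56,87,  92.97 ] 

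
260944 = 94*2776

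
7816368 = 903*8656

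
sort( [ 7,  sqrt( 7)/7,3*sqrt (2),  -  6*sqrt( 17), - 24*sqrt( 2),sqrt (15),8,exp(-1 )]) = [ - 24*sqrt(2),-6*sqrt(17) , exp(-1), sqrt( 7 ) /7 , sqrt (15 ),  3 *sqrt(2 ),  7,8]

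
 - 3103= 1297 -4400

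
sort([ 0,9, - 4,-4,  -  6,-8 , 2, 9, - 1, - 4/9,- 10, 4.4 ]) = [-10, - 8, - 6, - 4, - 4, - 1, - 4/9, 0,2, 4.4,9,9]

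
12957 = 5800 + 7157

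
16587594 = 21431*774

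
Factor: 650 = 2^1*5^2*13^1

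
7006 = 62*113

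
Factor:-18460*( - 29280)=2^7 * 3^1*5^2*13^1*61^1*71^1 = 540508800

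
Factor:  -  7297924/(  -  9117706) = 2^1*13^(-1) *23^( - 1) *79^( - 1)*193^(-1 )*1824481^1 = 3648962/4558853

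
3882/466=1941/233 = 8.33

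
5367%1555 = 702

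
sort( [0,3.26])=[0, 3.26 ]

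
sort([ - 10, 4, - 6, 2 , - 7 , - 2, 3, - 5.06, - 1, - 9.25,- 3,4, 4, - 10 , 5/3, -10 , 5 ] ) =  [ - 10, - 10, - 10, - 9.25, - 7,-6, - 5.06, - 3,-2, - 1, 5/3 , 2 , 3, 4,4, 4, 5] 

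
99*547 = 54153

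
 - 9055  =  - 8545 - 510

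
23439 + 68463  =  91902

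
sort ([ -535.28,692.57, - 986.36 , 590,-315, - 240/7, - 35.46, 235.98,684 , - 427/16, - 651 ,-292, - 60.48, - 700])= [ - 986.36, - 700, - 651, - 535.28, - 315, - 292, - 60.48, - 35.46,-240/7 , - 427/16 , 235.98,590,684 , 692.57 ]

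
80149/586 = 136 + 453/586 = 136.77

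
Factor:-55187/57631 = -7^(-1 )*11^1*29^1*173^1*8233^( - 1)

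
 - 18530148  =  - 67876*273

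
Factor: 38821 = 38821^1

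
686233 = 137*5009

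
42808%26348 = 16460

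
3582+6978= 10560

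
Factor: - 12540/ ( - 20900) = 3^1* 5^( - 1 ) =3/5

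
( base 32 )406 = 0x1006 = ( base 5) 112402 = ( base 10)4102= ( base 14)16d0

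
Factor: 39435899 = 3697^1 * 10667^1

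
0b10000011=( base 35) 3q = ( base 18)75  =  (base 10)131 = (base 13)a1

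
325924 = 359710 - 33786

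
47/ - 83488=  - 1 + 83441/83488 = - 0.00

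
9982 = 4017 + 5965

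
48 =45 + 3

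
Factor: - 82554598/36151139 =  - 2^1*7^1*29^( - 1 )*373^1*15809^1*1246591^ (-1 ) 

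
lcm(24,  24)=24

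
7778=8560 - 782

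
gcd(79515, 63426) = 93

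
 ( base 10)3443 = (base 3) 11201112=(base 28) 4AR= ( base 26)52b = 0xd73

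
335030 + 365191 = 700221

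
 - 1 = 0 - 1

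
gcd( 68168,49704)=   8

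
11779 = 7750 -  - 4029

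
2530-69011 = -66481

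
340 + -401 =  - 61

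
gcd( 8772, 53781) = 3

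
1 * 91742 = 91742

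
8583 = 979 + 7604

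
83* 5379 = 446457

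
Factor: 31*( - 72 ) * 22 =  - 2^4*3^2*11^1*31^1   =  - 49104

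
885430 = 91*9730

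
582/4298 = 291/2149 = 0.14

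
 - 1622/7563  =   - 1622/7563 = - 0.21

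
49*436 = 21364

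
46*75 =3450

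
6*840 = 5040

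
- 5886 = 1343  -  7229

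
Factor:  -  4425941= - 13^2*26189^1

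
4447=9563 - 5116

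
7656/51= 150 + 2/17 = 150.12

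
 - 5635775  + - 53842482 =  - 59478257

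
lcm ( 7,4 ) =28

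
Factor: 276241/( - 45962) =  - 2^(-1)*7^( - 2)*19^1*31^1 = - 589/98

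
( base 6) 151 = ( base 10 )67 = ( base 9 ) 74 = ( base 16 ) 43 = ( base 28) 2b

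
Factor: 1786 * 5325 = 2^1*3^1 * 5^2*19^1*47^1*71^1= 9510450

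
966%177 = 81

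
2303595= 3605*639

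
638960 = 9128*70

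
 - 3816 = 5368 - 9184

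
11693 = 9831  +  1862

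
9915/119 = 9915/119 = 83.32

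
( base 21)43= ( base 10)87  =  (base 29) 30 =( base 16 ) 57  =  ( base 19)4b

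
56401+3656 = 60057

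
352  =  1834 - 1482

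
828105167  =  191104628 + 637000539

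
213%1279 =213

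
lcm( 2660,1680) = 31920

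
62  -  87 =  - 25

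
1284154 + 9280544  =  10564698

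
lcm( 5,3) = 15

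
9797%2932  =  1001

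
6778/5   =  6778/5=1355.60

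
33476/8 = 8369/2 = 4184.50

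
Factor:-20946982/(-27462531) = 2^1* 3^( - 1)*7^1*17^( - 1 )*41^1*36493^1*538481^( - 1 )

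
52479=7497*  7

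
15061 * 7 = 105427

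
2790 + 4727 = 7517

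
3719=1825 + 1894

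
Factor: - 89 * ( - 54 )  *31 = 148986 = 2^1 * 3^3 * 31^1*89^1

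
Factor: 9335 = 5^1*1867^1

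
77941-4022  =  73919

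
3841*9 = 34569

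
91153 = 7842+83311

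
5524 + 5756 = 11280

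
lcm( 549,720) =43920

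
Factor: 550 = 2^1*5^2*11^1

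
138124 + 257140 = 395264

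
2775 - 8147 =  - 5372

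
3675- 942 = 2733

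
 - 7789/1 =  - 7789  =  - 7789.00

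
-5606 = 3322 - 8928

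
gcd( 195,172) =1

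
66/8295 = 22/2765 = 0.01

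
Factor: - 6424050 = -2^1*3^1 *5^2*113^1*379^1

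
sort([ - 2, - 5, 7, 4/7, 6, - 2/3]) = [ - 5, - 2, - 2/3, 4/7, 6, 7]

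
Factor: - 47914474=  - 2^1*23^1 * 1041619^1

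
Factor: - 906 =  - 2^1*3^1*151^1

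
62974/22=31487/11  =  2862.45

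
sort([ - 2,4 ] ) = [ - 2,  4] 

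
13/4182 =13/4182 = 0.00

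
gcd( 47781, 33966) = 9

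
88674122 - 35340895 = 53333227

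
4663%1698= 1267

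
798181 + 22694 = 820875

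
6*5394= 32364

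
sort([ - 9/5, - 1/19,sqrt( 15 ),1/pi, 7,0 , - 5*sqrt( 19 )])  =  [ - 5*sqrt( 19 ), - 9/5, - 1/19,  0,1/pi,sqrt ( 15 ),7]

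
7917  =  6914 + 1003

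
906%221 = 22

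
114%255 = 114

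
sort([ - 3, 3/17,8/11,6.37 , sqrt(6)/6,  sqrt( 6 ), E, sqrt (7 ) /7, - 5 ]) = [ - 5, - 3,3/17,  sqrt( 7 )/7,sqrt(6) /6,8/11, sqrt( 6), E, 6.37 ]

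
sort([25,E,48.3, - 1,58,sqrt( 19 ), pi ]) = [ - 1, E,pi, sqrt(19), 25,48.3,58 ] 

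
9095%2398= 1901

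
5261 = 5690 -429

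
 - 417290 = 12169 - 429459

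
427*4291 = 1832257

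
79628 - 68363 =11265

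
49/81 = 49/81  =  0.60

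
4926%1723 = 1480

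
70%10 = 0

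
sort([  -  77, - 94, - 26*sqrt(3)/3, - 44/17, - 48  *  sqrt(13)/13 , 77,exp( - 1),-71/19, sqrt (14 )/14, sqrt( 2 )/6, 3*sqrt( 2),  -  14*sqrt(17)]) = [-94, - 77,-14  *sqrt(17 ), - 26 *sqrt( 3 )/3, - 48 *sqrt(13)/13,  -  71/19 , - 44/17,  sqrt(2)/6,sqrt(14)/14,exp( - 1 ),3*sqrt( 2),77 ]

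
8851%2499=1354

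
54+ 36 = 90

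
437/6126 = 437/6126 =0.07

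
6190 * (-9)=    - 55710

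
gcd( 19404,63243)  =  9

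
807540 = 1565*516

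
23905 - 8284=15621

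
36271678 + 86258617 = 122530295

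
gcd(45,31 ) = 1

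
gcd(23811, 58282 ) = 1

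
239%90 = 59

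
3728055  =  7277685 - 3549630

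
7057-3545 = 3512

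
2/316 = 1/158 = 0.01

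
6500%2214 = 2072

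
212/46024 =53/11506 = 0.00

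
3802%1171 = 289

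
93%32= 29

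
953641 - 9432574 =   -  8478933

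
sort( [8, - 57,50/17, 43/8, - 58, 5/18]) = [ - 58, - 57,5/18 , 50/17,43/8,8] 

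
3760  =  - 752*( - 5)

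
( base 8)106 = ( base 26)2I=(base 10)70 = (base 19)3D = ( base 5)240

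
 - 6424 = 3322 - 9746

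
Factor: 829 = 829^1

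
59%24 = 11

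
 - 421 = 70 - 491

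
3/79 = 3/79 = 0.04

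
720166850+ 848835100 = 1569001950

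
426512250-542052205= - 115539955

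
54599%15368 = 8495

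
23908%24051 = 23908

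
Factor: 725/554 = 2^(-1) * 5^2 *29^1*277^(  -  1)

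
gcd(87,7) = 1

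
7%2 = 1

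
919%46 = 45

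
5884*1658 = 9755672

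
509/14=36 + 5/14  =  36.36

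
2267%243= 80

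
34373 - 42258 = - 7885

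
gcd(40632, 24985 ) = 1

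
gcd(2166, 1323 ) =3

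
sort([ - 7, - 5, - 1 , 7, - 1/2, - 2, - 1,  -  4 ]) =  [ - 7, - 5,- 4, - 2, - 1, - 1, - 1/2,7 ]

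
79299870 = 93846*845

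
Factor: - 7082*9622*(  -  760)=51788683040  =  2^5*5^1*17^1*19^1 *283^1 * 3541^1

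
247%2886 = 247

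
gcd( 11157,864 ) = 3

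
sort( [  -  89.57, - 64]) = [ - 89.57, - 64]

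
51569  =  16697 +34872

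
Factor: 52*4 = 208 = 2^4*13^1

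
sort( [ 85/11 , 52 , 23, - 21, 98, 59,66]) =[ - 21,85/11,23,52,59, 66, 98]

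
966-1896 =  - 930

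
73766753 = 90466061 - 16699308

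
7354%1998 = 1360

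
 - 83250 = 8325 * (-10 ) 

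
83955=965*87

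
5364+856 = 6220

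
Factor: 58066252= 2^2*947^1  *15329^1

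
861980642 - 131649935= 730330707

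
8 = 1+7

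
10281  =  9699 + 582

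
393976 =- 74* ( - 5324 )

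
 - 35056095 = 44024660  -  79080755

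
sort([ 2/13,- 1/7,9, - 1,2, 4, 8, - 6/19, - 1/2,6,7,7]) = [-1, - 1/2,- 6/19, - 1/7, 2/13, 2,4,6, 7, 7,8,  9] 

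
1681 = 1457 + 224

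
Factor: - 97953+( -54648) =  - 3^1*50867^1 = - 152601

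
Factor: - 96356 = -2^2*13^1*17^1*109^1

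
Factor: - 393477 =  - 3^1 * 7^1 * 41^1 * 457^1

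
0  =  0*7555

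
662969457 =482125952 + 180843505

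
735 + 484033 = 484768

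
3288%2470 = 818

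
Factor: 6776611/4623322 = 2^(- 1)*11^(-1)*23^( - 1) * 9137^( - 1 )*6776611^1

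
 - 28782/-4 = 14391/2 = 7195.50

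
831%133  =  33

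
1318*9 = 11862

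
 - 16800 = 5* ( - 3360)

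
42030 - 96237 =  - 54207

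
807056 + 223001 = 1030057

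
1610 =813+797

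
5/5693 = 5/5693 = 0.00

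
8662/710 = 61/5= 12.20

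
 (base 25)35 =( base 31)2I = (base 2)1010000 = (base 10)80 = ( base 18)48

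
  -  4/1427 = -4/1427=- 0.00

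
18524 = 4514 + 14010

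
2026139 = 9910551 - 7884412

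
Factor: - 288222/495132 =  - 397/682=- 2^( - 1) * 11^(- 1) * 31^ (  -  1)*397^1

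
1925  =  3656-1731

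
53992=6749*8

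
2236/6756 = 559/1689 = 0.33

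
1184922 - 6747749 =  - 5562827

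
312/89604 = 26/7467 = 0.00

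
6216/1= 6216 = 6216.00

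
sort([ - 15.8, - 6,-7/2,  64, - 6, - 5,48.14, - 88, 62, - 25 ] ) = [ - 88, -25, - 15.8, - 6,- 6, -5, - 7/2, 48.14, 62, 64 ] 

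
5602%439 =334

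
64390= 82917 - 18527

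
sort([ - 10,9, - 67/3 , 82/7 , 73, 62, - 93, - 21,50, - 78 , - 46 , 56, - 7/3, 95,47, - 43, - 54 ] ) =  [ - 93, - 78  , - 54, - 46, - 43,-67/3, - 21,  -  10,-7/3 , 9, 82/7,  47,50, 56 , 62, 73, 95 ]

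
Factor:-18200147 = -7^1*53^1*49057^1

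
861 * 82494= 71027334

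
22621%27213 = 22621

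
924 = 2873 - 1949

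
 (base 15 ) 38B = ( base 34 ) NO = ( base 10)806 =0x326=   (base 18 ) 28E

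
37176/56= 4647/7 = 663.86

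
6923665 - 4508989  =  2414676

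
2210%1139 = 1071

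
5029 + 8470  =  13499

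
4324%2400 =1924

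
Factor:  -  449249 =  - 449249^1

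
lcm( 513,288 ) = 16416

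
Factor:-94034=-2^1 * 47017^1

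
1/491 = 1/491 = 0.00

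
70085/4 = 70085/4 = 17521.25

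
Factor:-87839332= -2^2*7^1*37^1*84787^1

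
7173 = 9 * 797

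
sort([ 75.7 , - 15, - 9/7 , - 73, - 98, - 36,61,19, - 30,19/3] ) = [- 98,  -  73, - 36 , - 30, - 15 , -9/7, 19/3, 19,61,  75.7 ]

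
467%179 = 109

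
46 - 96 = - 50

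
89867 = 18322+71545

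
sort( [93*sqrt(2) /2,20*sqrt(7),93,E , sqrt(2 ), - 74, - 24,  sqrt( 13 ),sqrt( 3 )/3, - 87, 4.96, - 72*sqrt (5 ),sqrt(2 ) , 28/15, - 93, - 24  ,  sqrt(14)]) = [ - 72 * sqrt( 5), - 93, - 87, - 74, - 24, - 24 , sqrt(3) /3,sqrt(2),sqrt( 2 ),28/15 , E, sqrt( 13),sqrt ( 14 ),4.96,20 * sqrt(7 ),93*sqrt(2)/2, 93]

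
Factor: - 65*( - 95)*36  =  2^2*3^2*5^2*13^1*19^1 = 222300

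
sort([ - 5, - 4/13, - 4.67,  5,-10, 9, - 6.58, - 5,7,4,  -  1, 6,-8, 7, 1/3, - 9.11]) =[  -  10, - 9.11, - 8 ,-6.58, - 5 , - 5, - 4.67, - 1, - 4/13, 1/3, 4 , 5, 6 , 7, 7 , 9]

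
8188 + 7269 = 15457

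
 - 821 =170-991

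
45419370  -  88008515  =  -42589145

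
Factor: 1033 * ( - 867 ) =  - 895611  =  - 3^1 * 17^2*1033^1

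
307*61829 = 18981503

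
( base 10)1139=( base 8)2163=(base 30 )17T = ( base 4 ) 101303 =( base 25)1KE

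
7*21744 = 152208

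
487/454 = 1+33/454=1.07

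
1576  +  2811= 4387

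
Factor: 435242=2^1*269^1*809^1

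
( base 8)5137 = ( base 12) 1653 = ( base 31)2nk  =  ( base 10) 2655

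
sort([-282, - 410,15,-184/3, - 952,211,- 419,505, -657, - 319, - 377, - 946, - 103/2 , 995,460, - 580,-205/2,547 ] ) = [-952, - 946, - 657, - 580, - 419, - 410, - 377,-319, - 282, - 205/2, - 184/3,-103/2,15,211, 460, 505, 547,995 ]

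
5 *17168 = 85840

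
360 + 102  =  462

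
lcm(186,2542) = 7626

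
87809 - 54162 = 33647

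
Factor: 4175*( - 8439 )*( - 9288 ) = 327242478600 = 2^3*3^4*5^2* 29^1*43^1 * 97^1*167^1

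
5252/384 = 1313/96=13.68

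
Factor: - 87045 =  - 3^1*5^1*7^1*829^1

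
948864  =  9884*96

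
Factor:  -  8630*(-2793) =2^1*3^1 *5^1* 7^2*19^1*863^1 = 24103590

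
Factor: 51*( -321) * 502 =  -8218242 =-2^1 * 3^2*17^1 * 107^1*251^1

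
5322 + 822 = 6144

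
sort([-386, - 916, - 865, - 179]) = [ - 916, - 865,-386 , - 179]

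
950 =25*38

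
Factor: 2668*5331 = 2^2*3^1*23^1 * 29^1*1777^1= 14223108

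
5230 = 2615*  2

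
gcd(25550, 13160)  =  70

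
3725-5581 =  - 1856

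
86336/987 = 86336/987= 87.47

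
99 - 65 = 34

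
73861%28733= 16395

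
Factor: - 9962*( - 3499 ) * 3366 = 2^2 * 3^2*11^1*17^2 * 293^1*3499^1 =117328789908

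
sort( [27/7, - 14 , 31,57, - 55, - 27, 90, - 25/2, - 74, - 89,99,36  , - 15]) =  [ - 89, - 74, - 55,  -  27, - 15, - 14,  -  25/2, 27/7, 31,36, 57,90,99]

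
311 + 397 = 708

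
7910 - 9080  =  -1170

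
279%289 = 279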